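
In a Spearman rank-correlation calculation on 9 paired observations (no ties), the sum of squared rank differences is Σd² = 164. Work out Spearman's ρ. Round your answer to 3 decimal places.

ρ = 1 − 6Σd² / [n(n²−1)] = 1 − 6×164 / (9×80)
  = 1 − 984/720 = 1 − 1.3667 ≈ -0.367

-0.367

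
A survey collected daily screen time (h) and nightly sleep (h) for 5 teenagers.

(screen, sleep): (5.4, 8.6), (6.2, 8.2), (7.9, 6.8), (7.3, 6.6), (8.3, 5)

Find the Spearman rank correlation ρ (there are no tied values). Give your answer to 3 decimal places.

Rank screen: 1, 2, 4, 3, 5
Rank sleep: 5, 4, 3, 2, 1
d = rank(screen) − rank(sleep): -4, -2, 1, 1, 4; Σd² = 38
ρ = 1 − 6Σd² / [n(n²−1)] = 1 − 6×38 / (5×24) = 1 − 228/120 ≈ -0.900

-0.900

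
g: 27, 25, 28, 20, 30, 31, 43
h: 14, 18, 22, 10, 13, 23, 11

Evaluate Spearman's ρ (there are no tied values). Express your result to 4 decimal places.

Rank g: 3, 2, 4, 1, 5, 6, 7
Rank h: 4, 5, 6, 1, 3, 7, 2
d = rank(g) − rank(h): -1, -3, -2, 0, 2, -1, 5; Σd² = 44
ρ = 1 − 6Σd² / [n(n²−1)] = 1 − 6×44 / (7×48) = 1 − 264/336 ≈ 0.2143

0.2143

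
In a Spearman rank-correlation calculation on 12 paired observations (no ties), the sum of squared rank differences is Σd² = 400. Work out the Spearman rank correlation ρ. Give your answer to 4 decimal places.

ρ = 1 − 6Σd² / [n(n²−1)] = 1 − 6×400 / (12×143)
  = 1 − 2400/1716 = 1 − 1.39860 ≈ -0.3986

-0.3986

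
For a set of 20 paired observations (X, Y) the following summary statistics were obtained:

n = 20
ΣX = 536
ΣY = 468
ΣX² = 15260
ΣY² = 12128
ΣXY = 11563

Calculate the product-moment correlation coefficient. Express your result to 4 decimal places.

r = (nΣXY − ΣXΣY) / √[(nΣX² − (ΣX)²)(nΣY² − (ΣY)²)]
Numerator: 20×11563 − 536×468 = -19588
Denominator: √[(305200 − 287296)(242560 − 219024)] = √[17904 × 23536] = 20527.7506
r = -19588 / 20527.7506 ≈ -0.9542

-0.9542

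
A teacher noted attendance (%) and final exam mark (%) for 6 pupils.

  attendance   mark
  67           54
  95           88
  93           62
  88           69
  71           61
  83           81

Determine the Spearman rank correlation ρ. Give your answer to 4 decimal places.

Rank attendance: 1, 6, 5, 4, 2, 3
Rank mark: 1, 6, 3, 4, 2, 5
d = rank(attendance) − rank(mark): 0, 0, 2, 0, 0, -2; Σd² = 8
ρ = 1 − 6Σd² / [n(n²−1)] = 1 − 6×8 / (6×35) = 1 − 48/210 ≈ 0.7714

0.7714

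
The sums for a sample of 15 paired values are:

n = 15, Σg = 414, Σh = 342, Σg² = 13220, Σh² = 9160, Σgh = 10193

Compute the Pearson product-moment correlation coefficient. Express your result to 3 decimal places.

0.482

r = (nΣgh − ΣgΣh) / √[(nΣg² − (Σg)²)(nΣh² − (Σh)²)]
Numerator: 15×10193 − 414×342 = 11307
Denominator: √[(198300 − 171396)(137400 − 116964)] = √[26904 × 20436] = 23448.0307
r = 11307 / 23448.0307 ≈ 0.482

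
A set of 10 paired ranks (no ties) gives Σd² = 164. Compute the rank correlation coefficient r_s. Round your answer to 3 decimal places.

ρ = 1 − 6Σd² / [n(n²−1)] = 1 − 6×164 / (10×99)
  = 1 − 984/990 = 1 − 0.9939 ≈ 0.006

0.006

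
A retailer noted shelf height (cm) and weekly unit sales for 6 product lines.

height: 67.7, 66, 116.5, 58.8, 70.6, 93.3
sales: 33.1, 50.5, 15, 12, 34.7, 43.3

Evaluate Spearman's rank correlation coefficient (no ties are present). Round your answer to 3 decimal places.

Rank height: 3, 2, 6, 1, 4, 5
Rank sales: 3, 6, 2, 1, 4, 5
d = rank(height) − rank(sales): 0, -4, 4, 0, 0, 0; Σd² = 32
ρ = 1 − 6Σd² / [n(n²−1)] = 1 − 6×32 / (6×35) = 1 − 192/210 ≈ 0.086

0.086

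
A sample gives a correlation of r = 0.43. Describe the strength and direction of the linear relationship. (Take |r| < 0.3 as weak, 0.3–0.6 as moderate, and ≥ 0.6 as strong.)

moderate positive

r = 0.43 > 0 so the relationship is positive.
|r| = 0.43, which falls in the moderate range.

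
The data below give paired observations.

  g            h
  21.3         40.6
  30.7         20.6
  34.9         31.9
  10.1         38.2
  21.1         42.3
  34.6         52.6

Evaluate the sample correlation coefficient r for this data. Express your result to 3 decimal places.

-0.092

n = 6, Σg = 152.7, Σh = 226.2, Σg² = 4358.57, Σh² = 9105.62, Σgh = 5708.82
nΣgh − ΣgΣh = 34252.92 − 34540.74 = -287.82
nΣg² − (Σg)² = 26151.42 − 23317.29 = 2834.13; nΣh² − (Σh)² = 54633.72 − 51166.44 = 3467.28
r = -287.82 / √(2834.13 × 3467.28) = -287.82 / 3134.7603 ≈ -0.092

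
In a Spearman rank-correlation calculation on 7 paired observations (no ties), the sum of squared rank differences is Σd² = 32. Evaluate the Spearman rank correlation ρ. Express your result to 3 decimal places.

ρ = 1 − 6Σd² / [n(n²−1)] = 1 − 6×32 / (7×48)
  = 1 − 192/336 = 1 − 0.5714 ≈ 0.429

0.429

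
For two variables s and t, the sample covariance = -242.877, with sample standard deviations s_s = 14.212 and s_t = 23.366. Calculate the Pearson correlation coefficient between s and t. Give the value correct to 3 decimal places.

-0.731

r = Cov(s,t) / (s_s · s_t) = -242.877 / (14.212 × 23.366)
  = -242.877 / 332.0776 ≈ -0.731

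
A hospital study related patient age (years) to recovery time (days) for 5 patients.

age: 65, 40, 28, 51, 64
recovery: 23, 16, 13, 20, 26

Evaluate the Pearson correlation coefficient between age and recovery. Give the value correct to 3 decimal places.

0.972

n = 5, Σx = 248, Σy = 98, Σx² = 13306, Σy² = 2030, Σxy = 5183
nΣxy − ΣxΣy = 25915 − 24304 = 1611
nΣx² − (Σx)² = 66530 − 61504 = 5026; nΣy² − (Σy)² = 10150 − 9604 = 546
r = 1611 / √(5026 × 546) = 1611 / 1656.5615 ≈ 0.972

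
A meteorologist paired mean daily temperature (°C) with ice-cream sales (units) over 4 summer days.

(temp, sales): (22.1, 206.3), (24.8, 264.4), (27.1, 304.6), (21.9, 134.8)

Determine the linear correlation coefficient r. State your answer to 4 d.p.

0.9213

n = 4, Σx = 95.9, Σy = 910.1, Σx² = 2317.47, Σy² = 223419.25, Σxy = 22323.13
nΣxy − ΣxΣy = 89292.52 − 87278.59 = 2013.93
nΣx² − (Σx)² = 9269.88 − 9196.81 = 73.07; nΣy² − (Σy)² = 893677 − 828282.01 = 65394.99
r = 2013.93 / √(73.07 × 65394.99) = 2013.93 / 2185.9579 ≈ 0.9213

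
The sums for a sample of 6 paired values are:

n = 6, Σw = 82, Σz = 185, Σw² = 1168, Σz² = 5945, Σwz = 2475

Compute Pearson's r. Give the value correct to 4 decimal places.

r = (nΣwz − ΣwΣz) / √[(nΣw² − (Σw)²)(nΣz² − (Σz)²)]
Numerator: 6×2475 − 82×185 = -320
Denominator: √[(7008 − 6724)(35670 − 34225)] = √[284 × 1445] = 640.6091
r = -320 / 640.6091 ≈ -0.4995

-0.4995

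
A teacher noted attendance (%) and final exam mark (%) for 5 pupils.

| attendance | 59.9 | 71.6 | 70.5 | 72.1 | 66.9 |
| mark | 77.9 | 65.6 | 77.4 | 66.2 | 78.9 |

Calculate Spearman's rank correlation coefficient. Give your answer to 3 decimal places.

-0.800

Rank attendance: 1, 4, 3, 5, 2
Rank mark: 4, 1, 3, 2, 5
d = rank(attendance) − rank(mark): -3, 3, 0, 3, -3; Σd² = 36
ρ = 1 − 6Σd² / [n(n²−1)] = 1 − 6×36 / (5×24) = 1 − 216/120 ≈ -0.800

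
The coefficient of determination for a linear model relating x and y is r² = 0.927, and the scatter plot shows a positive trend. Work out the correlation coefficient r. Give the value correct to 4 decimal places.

|r| = √0.927 = 0.9628
The association is positive, so r = 0.9628.

0.9628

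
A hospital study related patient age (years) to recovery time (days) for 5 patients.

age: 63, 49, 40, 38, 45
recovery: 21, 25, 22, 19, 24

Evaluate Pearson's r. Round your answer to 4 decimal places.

0.1372

n = 5, Σx = 235, Σy = 111, Σx² = 11439, Σy² = 2487, Σxy = 5230
nΣxy − ΣxΣy = 26150 − 26085 = 65
nΣx² − (Σx)² = 57195 − 55225 = 1970; nΣy² − (Σy)² = 12435 − 12321 = 114
r = 65 / √(1970 × 114) = 65 / 473.8987 ≈ 0.1372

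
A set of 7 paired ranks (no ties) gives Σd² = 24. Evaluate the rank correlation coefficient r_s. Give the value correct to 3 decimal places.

0.571

ρ = 1 − 6Σd² / [n(n²−1)] = 1 − 6×24 / (7×48)
  = 1 − 144/336 = 1 − 0.4286 ≈ 0.571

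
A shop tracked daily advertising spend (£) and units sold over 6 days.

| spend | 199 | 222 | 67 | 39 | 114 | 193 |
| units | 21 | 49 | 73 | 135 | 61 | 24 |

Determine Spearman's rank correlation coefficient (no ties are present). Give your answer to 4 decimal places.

-0.8286

Rank spend: 5, 6, 2, 1, 3, 4
Rank units: 1, 3, 5, 6, 4, 2
d = rank(spend) − rank(units): 4, 3, -3, -5, -1, 2; Σd² = 64
ρ = 1 − 6Σd² / [n(n²−1)] = 1 − 6×64 / (6×35) = 1 − 384/210 ≈ -0.8286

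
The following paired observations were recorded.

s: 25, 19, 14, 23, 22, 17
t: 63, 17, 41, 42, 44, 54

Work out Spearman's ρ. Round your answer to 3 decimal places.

Rank s: 6, 3, 1, 5, 4, 2
Rank t: 6, 1, 2, 3, 4, 5
d = rank(s) − rank(t): 0, 2, -1, 2, 0, -3; Σd² = 18
ρ = 1 − 6Σd² / [n(n²−1)] = 1 − 6×18 / (6×35) = 1 − 108/210 ≈ 0.486

0.486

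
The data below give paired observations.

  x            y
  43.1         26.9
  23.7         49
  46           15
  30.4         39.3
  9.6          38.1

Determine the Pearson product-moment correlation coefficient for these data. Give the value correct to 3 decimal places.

-0.738

n = 5, Σx = 152.8, Σy = 168.3, Σx² = 5551.62, Σy² = 6345.71, Σxy = 4571.17
nΣxy − ΣxΣy = 22855.85 − 25716.24 = -2860.39
nΣx² − (Σx)² = 27758.1 − 23347.84 = 4410.26; nΣy² − (Σy)² = 31728.55 − 28324.89 = 3403.66
r = -2860.39 / √(4410.26 × 3403.66) = -2860.39 / 3874.4065 ≈ -0.738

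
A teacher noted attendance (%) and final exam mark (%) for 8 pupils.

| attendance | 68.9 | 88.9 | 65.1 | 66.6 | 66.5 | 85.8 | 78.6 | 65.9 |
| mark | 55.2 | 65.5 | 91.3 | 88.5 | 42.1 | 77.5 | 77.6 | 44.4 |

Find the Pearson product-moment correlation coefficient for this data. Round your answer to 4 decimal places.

n = 8, Σx = 586.3, Σy = 542.1, Σx² = 43628.65, Σy² = 39277.01, Σxy = 39938.43
nΣxy − ΣxΣy = 319507.44 − 317833.23 = 1674.21
nΣx² − (Σx)² = 349029.2 − 343747.69 = 5281.51; nΣy² − (Σy)² = 314216.08 − 293872.41 = 20343.67
r = 1674.21 / √(5281.51 × 20343.67) = 1674.21 / 10365.5823 ≈ 0.1615

0.1615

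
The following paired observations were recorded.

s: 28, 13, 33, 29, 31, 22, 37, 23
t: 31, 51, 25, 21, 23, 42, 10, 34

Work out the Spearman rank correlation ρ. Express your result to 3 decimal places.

-0.905

Rank s: 4, 1, 7, 5, 6, 2, 8, 3
Rank t: 5, 8, 4, 2, 3, 7, 1, 6
d = rank(s) − rank(t): -1, -7, 3, 3, 3, -5, 7, -3; Σd² = 160
ρ = 1 − 6Σd² / [n(n²−1)] = 1 − 6×160 / (8×63) = 1 − 960/504 ≈ -0.905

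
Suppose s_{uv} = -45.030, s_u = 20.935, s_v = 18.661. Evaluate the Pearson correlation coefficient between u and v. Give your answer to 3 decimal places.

-0.115

r = Cov(u,v) / (s_u · s_v) = -45.030 / (20.935 × 18.661)
  = -45.030 / 390.6680 ≈ -0.115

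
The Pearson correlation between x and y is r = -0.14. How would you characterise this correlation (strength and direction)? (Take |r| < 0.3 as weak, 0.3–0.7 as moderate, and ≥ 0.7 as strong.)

r = -0.14 < 0 so the relationship is negative.
|r| = 0.14, which falls in the weak range.

weak negative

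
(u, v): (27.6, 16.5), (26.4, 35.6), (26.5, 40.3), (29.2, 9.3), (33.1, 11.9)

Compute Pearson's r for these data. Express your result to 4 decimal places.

-0.7320

n = 5, Σu = 142.8, Σv = 113.6, Σu² = 4109.22, Σv² = 3391.8, Σuv = 3128.64
nΣuv − ΣuΣv = 15643.2 − 16222.08 = -578.88
nΣu² − (Σu)² = 20546.1 − 20391.84 = 154.26; nΣv² − (Σv)² = 16959 − 12904.96 = 4054.04
r = -578.88 / √(154.26 × 4054.04) = -578.88 / 790.8073 ≈ -0.7320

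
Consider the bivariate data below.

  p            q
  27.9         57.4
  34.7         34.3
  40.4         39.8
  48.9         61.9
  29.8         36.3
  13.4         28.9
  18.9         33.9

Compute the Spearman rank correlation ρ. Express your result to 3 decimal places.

0.750

Rank p: 3, 5, 6, 7, 4, 1, 2
Rank q: 6, 3, 5, 7, 4, 1, 2
d = rank(p) − rank(q): -3, 2, 1, 0, 0, 0, 0; Σd² = 14
ρ = 1 − 6Σd² / [n(n²−1)] = 1 − 6×14 / (7×48) = 1 − 84/336 ≈ 0.750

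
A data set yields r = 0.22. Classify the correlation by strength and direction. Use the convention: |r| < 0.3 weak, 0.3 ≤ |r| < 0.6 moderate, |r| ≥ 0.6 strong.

r = 0.22 > 0 so the relationship is positive.
|r| = 0.22, which falls in the weak range.

weak positive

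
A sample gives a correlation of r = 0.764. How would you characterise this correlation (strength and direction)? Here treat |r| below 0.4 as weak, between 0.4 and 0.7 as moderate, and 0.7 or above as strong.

strong positive

r = 0.764 > 0 so the relationship is positive.
|r| = 0.764, which falls in the strong range.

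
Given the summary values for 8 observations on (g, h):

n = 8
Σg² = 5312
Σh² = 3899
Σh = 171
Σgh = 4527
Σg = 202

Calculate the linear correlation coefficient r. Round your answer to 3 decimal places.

r = (nΣgh − ΣgΣh) / √[(nΣg² − (Σg)²)(nΣh² − (Σh)²)]
Numerator: 8×4527 − 202×171 = 1674
Denominator: √[(42496 − 40804)(31192 − 29241)] = √[1692 × 1951] = 1816.8908
r = 1674 / 1816.8908 ≈ 0.921

0.921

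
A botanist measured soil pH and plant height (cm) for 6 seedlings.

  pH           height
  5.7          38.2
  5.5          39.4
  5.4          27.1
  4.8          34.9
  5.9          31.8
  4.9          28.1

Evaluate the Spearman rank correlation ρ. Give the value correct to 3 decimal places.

0.257

Rank pH: 5, 4, 3, 1, 6, 2
Rank height: 5, 6, 1, 4, 3, 2
d = rank(pH) − rank(height): 0, -2, 2, -3, 3, 0; Σd² = 26
ρ = 1 − 6Σd² / [n(n²−1)] = 1 − 6×26 / (6×35) = 1 − 156/210 ≈ 0.257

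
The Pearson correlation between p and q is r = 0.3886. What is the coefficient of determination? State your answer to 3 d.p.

0.151

r² = (0.3886)² = 0.151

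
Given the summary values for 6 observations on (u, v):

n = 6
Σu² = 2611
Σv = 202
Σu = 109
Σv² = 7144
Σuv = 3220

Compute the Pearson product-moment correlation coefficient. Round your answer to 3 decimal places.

r = (nΣuv − ΣuΣv) / √[(nΣu² − (Σu)²)(nΣv² − (Σv)²)]
Numerator: 6×3220 − 109×202 = -2698
Denominator: √[(15666 − 11881)(42864 − 40804)] = √[3785 × 2060] = 2792.3288
r = -2698 / 2792.3288 ≈ -0.966

-0.966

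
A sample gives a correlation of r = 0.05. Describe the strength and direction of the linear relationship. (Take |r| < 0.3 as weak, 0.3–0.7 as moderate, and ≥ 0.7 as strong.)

r = 0.05 > 0 so the relationship is positive.
|r| = 0.05, which falls in the weak range.

weak positive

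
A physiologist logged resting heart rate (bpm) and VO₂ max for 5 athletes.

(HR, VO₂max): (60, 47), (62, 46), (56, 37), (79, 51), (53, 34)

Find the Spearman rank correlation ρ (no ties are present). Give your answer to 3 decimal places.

0.900

Rank HR: 3, 4, 2, 5, 1
Rank VO₂max: 4, 3, 2, 5, 1
d = rank(HR) − rank(VO₂max): -1, 1, 0, 0, 0; Σd² = 2
ρ = 1 − 6Σd² / [n(n²−1)] = 1 − 6×2 / (5×24) = 1 − 12/120 ≈ 0.900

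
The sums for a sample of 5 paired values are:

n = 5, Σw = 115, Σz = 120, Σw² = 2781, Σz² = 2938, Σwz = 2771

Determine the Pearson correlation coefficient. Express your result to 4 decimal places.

r = (nΣwz − ΣwΣz) / √[(nΣw² − (Σw)²)(nΣz² − (Σz)²)]
Numerator: 5×2771 − 115×120 = 55
Denominator: √[(13905 − 13225)(14690 − 14400)] = √[680 × 290] = 444.0721
r = 55 / 444.0721 ≈ 0.1239

0.1239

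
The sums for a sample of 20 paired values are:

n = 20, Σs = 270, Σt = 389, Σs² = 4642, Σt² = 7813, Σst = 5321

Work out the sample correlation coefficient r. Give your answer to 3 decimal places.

r = (nΣst − ΣsΣt) / √[(nΣs² − (Σs)²)(nΣt² − (Σt)²)]
Numerator: 20×5321 − 270×389 = 1390
Denominator: √[(92840 − 72900)(156260 − 151321)] = √[19940 × 4939] = 9923.8934
r = 1390 / 9923.8934 ≈ 0.140

0.140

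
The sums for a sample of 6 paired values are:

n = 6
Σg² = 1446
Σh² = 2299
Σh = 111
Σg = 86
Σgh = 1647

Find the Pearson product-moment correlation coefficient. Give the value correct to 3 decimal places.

0.245

r = (nΣgh − ΣgΣh) / √[(nΣg² − (Σg)²)(nΣh² − (Σh)²)]
Numerator: 6×1647 − 86×111 = 336
Denominator: √[(8676 − 7396)(13794 − 12321)] = √[1280 × 1473] = 1373.1133
r = 336 / 1373.1133 ≈ 0.245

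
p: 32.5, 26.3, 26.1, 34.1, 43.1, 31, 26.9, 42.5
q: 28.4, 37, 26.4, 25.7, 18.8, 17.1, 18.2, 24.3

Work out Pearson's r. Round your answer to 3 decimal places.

n = 8, Σp = 262.5, Σq = 195.9, Σp² = 8940.43, Σq² = 5100.59, Σpq = 6324.22
nΣpq − ΣpΣq = 50593.76 − 51423.75 = -829.99
nΣp² − (Σp)² = 71523.44 − 68906.25 = 2617.19; nΣq² − (Σq)² = 40804.72 − 38376.81 = 2427.91
r = -829.99 / √(2617.19 × 2427.91) = -829.99 / 2520.7740 ≈ -0.329

-0.329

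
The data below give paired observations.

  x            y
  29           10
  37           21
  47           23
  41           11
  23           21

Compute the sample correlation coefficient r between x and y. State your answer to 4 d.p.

n = 5, Σx = 177, Σy = 86, Σx² = 6629, Σy² = 1632, Σxy = 3082
nΣxy − ΣxΣy = 15410 − 15222 = 188
nΣx² − (Σx)² = 33145 − 31329 = 1816; nΣy² − (Σy)² = 8160 − 7396 = 764
r = 188 / √(1816 × 764) = 188 / 1177.8896 ≈ 0.1596

0.1596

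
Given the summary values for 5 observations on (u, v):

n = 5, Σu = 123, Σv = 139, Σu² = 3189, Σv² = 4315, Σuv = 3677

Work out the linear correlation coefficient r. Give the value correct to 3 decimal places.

0.950

r = (nΣuv − ΣuΣv) / √[(nΣu² − (Σu)²)(nΣv² − (Σv)²)]
Numerator: 5×3677 − 123×139 = 1288
Denominator: √[(15945 − 15129)(21575 − 19321)] = √[816 × 2254] = 1356.1947
r = 1288 / 1356.1947 ≈ 0.950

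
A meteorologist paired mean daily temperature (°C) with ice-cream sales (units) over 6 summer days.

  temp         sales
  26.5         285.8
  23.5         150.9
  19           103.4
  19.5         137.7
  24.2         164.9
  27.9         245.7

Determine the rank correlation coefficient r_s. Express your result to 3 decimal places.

Rank temp: 5, 3, 1, 2, 4, 6
Rank sales: 6, 3, 1, 2, 4, 5
d = rank(temp) − rank(sales): -1, 0, 0, 0, 0, 1; Σd² = 2
ρ = 1 − 6Σd² / [n(n²−1)] = 1 − 6×2 / (6×35) = 1 − 12/210 ≈ 0.943

0.943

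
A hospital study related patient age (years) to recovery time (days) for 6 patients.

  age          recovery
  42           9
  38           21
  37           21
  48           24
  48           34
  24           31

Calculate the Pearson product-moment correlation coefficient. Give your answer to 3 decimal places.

n = 6, Σx = 237, Σy = 140, Σx² = 9761, Σy² = 3656, Σxy = 5481
nΣxy − ΣxΣy = 32886 − 33180 = -294
nΣx² − (Σx)² = 58566 − 56169 = 2397; nΣy² − (Σy)² = 21936 − 19600 = 2336
r = -294 / √(2397 × 2336) = -294 / 2366.3034 ≈ -0.124

-0.124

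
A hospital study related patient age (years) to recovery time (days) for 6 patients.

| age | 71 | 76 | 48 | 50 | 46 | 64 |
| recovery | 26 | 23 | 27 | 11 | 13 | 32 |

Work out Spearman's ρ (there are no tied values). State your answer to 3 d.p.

Rank age: 5, 6, 2, 3, 1, 4
Rank recovery: 4, 3, 5, 1, 2, 6
d = rank(age) − rank(recovery): 1, 3, -3, 2, -1, -2; Σd² = 28
ρ = 1 − 6Σd² / [n(n²−1)] = 1 − 6×28 / (6×35) = 1 − 168/210 ≈ 0.200

0.200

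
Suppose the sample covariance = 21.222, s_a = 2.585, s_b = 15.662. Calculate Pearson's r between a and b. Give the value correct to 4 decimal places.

r = Cov(a,b) / (s_a · s_b) = 21.222 / (2.585 × 15.662)
  = 21.222 / 40.4863 ≈ 0.5242

0.5242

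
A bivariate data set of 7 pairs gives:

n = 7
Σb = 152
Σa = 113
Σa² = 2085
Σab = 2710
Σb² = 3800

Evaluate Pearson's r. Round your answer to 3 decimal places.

r = (nΣab − ΣaΣb) / √[(nΣa² − (Σa)²)(nΣb² − (Σb)²)]
Numerator: 7×2710 − 113×152 = 1794
Denominator: √[(14595 − 12769)(26600 − 23104)] = √[1826 × 3496] = 2526.5977
r = 1794 / 2526.5977 ≈ 0.710

0.710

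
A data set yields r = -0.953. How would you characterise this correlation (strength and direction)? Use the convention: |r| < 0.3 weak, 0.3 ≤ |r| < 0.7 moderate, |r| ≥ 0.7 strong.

strong negative

r = -0.953 < 0 so the relationship is negative.
|r| = 0.953, which falls in the strong range.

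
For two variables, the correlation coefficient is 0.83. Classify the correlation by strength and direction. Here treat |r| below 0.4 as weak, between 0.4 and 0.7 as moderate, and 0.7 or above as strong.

strong positive

r = 0.83 > 0 so the relationship is positive.
|r| = 0.83, which falls in the strong range.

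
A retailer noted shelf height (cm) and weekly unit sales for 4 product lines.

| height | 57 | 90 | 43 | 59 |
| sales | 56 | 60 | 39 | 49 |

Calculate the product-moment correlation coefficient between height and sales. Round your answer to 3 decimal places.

n = 4, Σx = 249, Σy = 204, Σx² = 16679, Σy² = 10658, Σxy = 13160
nΣxy − ΣxΣy = 52640 − 50796 = 1844
nΣx² − (Σx)² = 66716 − 62001 = 4715; nΣy² − (Σy)² = 42632 − 41616 = 1016
r = 1844 / √(4715 × 1016) = 1844 / 2188.7074 ≈ 0.843

0.843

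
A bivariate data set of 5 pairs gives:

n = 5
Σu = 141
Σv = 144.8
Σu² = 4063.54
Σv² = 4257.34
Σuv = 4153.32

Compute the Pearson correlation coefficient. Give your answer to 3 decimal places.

0.936

r = (nΣuv − ΣuΣv) / √[(nΣu² − (Σu)²)(nΣv² − (Σv)²)]
Numerator: 5×4153.32 − 141×144.8 = 349.8
Denominator: √[(20317.7 − 19881)(21286.7 − 20967.04)] = √[436.7 × 319.66] = 373.6248
r = 349.8 / 373.6248 ≈ 0.936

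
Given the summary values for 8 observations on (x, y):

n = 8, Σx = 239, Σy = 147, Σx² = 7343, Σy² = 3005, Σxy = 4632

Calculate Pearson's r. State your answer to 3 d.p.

0.968

r = (nΣxy − ΣxΣy) / √[(nΣx² − (Σx)²)(nΣy² − (Σy)²)]
Numerator: 8×4632 − 239×147 = 1923
Denominator: √[(58744 − 57121)(24040 − 21609)] = √[1623 × 2431] = 1986.3315
r = 1923 / 1986.3315 ≈ 0.968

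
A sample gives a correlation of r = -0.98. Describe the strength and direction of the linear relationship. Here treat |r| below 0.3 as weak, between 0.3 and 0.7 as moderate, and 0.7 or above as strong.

strong negative

r = -0.98 < 0 so the relationship is negative.
|r| = 0.98, which falls in the strong range.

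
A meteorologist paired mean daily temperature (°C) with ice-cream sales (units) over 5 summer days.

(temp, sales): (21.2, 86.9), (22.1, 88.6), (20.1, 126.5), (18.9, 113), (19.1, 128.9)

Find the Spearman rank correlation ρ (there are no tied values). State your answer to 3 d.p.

Rank temp: 4, 5, 3, 1, 2
Rank sales: 1, 2, 4, 3, 5
d = rank(temp) − rank(sales): 3, 3, -1, -2, -3; Σd² = 32
ρ = 1 − 6Σd² / [n(n²−1)] = 1 − 6×32 / (5×24) = 1 − 192/120 ≈ -0.600

-0.600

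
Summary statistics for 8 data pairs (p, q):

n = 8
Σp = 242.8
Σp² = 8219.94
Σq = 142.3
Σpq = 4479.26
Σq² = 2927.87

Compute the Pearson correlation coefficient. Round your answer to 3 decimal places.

0.276

r = (nΣpq − ΣpΣq) / √[(nΣp² − (Σp)²)(nΣq² − (Σq)²)]
Numerator: 8×4479.26 − 242.8×142.3 = 1283.64
Denominator: √[(65759.52 − 58951.84)(23422.96 − 20249.29)] = √[6807.68 × 3173.67] = 4648.1534
r = 1283.64 / 4648.1534 ≈ 0.276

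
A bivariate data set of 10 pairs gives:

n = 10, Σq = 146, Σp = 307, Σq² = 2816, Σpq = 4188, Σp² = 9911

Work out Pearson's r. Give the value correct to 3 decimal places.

-0.510

r = (nΣpq − ΣpΣq) / √[(nΣp² − (Σp)²)(nΣq² − (Σq)²)]
Numerator: 10×4188 − 307×146 = -2942
Denominator: √[(99110 − 94249)(28160 − 21316)] = √[4861 × 6844] = 5767.9012
r = -2942 / 5767.9012 ≈ -0.510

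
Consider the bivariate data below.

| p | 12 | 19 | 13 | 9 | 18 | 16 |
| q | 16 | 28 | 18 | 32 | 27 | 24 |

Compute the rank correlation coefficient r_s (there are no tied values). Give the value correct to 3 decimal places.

0.143

Rank p: 2, 6, 3, 1, 5, 4
Rank q: 1, 5, 2, 6, 4, 3
d = rank(p) − rank(q): 1, 1, 1, -5, 1, 1; Σd² = 30
ρ = 1 − 6Σd² / [n(n²−1)] = 1 − 6×30 / (6×35) = 1 − 180/210 ≈ 0.143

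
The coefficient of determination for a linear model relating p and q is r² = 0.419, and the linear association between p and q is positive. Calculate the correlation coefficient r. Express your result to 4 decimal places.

|r| = √0.419 = 0.6473
The association is positive, so r = 0.6473.

0.6473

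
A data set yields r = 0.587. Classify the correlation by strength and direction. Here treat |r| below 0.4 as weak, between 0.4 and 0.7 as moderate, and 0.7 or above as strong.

r = 0.587 > 0 so the relationship is positive.
|r| = 0.587, which falls in the moderate range.

moderate positive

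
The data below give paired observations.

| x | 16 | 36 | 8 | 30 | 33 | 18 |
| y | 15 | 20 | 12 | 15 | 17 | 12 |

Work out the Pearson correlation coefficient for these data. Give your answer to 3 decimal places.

n = 6, Σx = 141, Σy = 91, Σx² = 3929, Σy² = 1427, Σxy = 2283
nΣxy − ΣxΣy = 13698 − 12831 = 867
nΣx² − (Σx)² = 23574 − 19881 = 3693; nΣy² − (Σy)² = 8562 − 8281 = 281
r = 867 / √(3693 × 281) = 867 / 1018.6918 ≈ 0.851

0.851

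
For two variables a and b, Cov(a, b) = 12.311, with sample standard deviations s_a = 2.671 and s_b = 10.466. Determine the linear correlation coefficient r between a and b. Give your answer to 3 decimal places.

r = Cov(a,b) / (s_a · s_b) = 12.311 / (2.671 × 10.466)
  = 12.311 / 27.9547 ≈ 0.440

0.440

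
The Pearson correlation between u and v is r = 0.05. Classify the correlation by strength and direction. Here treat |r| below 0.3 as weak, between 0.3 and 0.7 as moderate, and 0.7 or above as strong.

r = 0.05 > 0 so the relationship is positive.
|r| = 0.05, which falls in the weak range.

weak positive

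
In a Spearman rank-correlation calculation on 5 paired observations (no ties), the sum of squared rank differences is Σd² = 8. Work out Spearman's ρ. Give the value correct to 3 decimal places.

0.600

ρ = 1 − 6Σd² / [n(n²−1)] = 1 − 6×8 / (5×24)
  = 1 − 48/120 = 1 − 0.4000 ≈ 0.600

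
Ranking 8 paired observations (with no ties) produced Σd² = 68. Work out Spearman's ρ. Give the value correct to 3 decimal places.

ρ = 1 − 6Σd² / [n(n²−1)] = 1 − 6×68 / (8×63)
  = 1 − 408/504 = 1 − 0.8095 ≈ 0.190

0.190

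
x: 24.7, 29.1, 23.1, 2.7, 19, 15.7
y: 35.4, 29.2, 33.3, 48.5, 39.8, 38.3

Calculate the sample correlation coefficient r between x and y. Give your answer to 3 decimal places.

n = 6, Σx = 114.3, Σy = 224.5, Σx² = 2605.29, Σy² = 8617.87, Σxy = 3981.79
nΣxy − ΣxΣy = 23890.74 − 25660.35 = -1769.61
nΣx² − (Σx)² = 15631.74 − 13064.49 = 2567.25; nΣy² − (Σy)² = 51707.22 − 50400.25 = 1306.97
r = -1769.61 / √(2567.25 × 1306.97) = -1769.61 / 1831.7529 ≈ -0.966

-0.966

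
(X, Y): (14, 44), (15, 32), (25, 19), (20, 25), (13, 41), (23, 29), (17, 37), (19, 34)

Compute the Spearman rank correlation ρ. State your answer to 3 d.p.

-0.881

Rank X: 2, 3, 8, 6, 1, 7, 4, 5
Rank Y: 8, 4, 1, 2, 7, 3, 6, 5
d = rank(X) − rank(Y): -6, -1, 7, 4, -6, 4, -2, 0; Σd² = 158
ρ = 1 − 6Σd² / [n(n²−1)] = 1 − 6×158 / (8×63) = 1 − 948/504 ≈ -0.881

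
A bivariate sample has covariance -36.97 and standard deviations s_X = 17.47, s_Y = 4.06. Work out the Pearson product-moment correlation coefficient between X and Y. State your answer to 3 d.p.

r = Cov(X,Y) / (s_X · s_Y) = -36.97 / (17.47 × 4.06)
  = -36.97 / 70.9282 ≈ -0.521

-0.521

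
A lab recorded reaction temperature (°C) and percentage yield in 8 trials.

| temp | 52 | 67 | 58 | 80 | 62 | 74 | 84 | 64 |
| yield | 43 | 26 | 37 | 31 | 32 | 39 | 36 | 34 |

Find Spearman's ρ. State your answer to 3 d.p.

-0.381

Rank temp: 1, 5, 2, 7, 3, 6, 8, 4
Rank yield: 8, 1, 6, 2, 3, 7, 5, 4
d = rank(temp) − rank(yield): -7, 4, -4, 5, 0, -1, 3, 0; Σd² = 116
ρ = 1 − 6Σd² / [n(n²−1)] = 1 − 6×116 / (8×63) = 1 − 696/504 ≈ -0.381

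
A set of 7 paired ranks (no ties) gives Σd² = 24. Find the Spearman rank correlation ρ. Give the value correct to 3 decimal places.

0.571

ρ = 1 − 6Σd² / [n(n²−1)] = 1 − 6×24 / (7×48)
  = 1 − 144/336 = 1 − 0.4286 ≈ 0.571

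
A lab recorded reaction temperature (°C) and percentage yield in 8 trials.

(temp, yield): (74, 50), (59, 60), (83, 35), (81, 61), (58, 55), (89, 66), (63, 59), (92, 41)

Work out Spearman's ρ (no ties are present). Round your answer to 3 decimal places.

-0.143

Rank temp: 4, 2, 6, 5, 1, 7, 3, 8
Rank yield: 3, 6, 1, 7, 4, 8, 5, 2
d = rank(temp) − rank(yield): 1, -4, 5, -2, -3, -1, -2, 6; Σd² = 96
ρ = 1 − 6Σd² / [n(n²−1)] = 1 − 6×96 / (8×63) = 1 − 576/504 ≈ -0.143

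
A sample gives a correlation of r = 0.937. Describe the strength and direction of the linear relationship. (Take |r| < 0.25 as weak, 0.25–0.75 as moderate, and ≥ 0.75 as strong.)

strong positive

r = 0.937 > 0 so the relationship is positive.
|r| = 0.937, which falls in the strong range.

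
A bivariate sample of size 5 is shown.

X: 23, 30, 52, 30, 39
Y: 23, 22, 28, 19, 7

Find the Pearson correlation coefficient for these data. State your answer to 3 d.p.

0.122

n = 5, ΣX = 174, ΣY = 99, ΣX² = 6554, ΣY² = 2207, ΣXY = 3488
nΣXY − ΣXΣY = 17440 − 17226 = 214
nΣX² − (ΣX)² = 32770 − 30276 = 2494; nΣY² − (ΣY)² = 11035 − 9801 = 1234
r = 214 / √(2494 × 1234) = 214 / 1754.3078 ≈ 0.122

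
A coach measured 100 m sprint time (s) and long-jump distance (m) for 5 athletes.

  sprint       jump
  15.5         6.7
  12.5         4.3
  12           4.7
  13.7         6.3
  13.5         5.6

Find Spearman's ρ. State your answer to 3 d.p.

0.900

Rank sprint: 5, 2, 1, 4, 3
Rank jump: 5, 1, 2, 4, 3
d = rank(sprint) − rank(jump): 0, 1, -1, 0, 0; Σd² = 2
ρ = 1 − 6Σd² / [n(n²−1)] = 1 − 6×2 / (5×24) = 1 − 12/120 ≈ 0.900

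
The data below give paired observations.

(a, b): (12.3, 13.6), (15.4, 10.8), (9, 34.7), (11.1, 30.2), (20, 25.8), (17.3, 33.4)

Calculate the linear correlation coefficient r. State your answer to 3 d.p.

n = 6, Σa = 85.1, Σb = 148.5, Σa² = 1291.95, Σb² = 4198.93, Σab = 2074.94
nΣab − ΣaΣb = 12449.64 − 12637.35 = -187.71
nΣa² − (Σa)² = 7751.7 − 7242.01 = 509.69; nΣb² − (Σb)² = 25193.58 − 22052.25 = 3141.33
r = -187.71 / √(509.69 × 3141.33) = -187.71 / 1265.3476 ≈ -0.148

-0.148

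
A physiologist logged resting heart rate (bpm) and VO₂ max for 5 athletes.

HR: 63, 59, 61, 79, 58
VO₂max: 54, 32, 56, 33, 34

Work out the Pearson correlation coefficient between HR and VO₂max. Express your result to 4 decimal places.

-0.2187

n = 5, Σx = 320, Σy = 209, Σx² = 20776, Σy² = 9321, Σxy = 13285
nΣxy − ΣxΣy = 66425 − 66880 = -455
nΣx² − (Σx)² = 103880 − 102400 = 1480; nΣy² − (Σy)² = 46605 − 43681 = 2924
r = -455 / √(1480 × 2924) = -455 / 2080.2692 ≈ -0.2187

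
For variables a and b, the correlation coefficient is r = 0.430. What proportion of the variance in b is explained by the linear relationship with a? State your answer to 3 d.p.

r² = (0.430)² = 0.185

0.185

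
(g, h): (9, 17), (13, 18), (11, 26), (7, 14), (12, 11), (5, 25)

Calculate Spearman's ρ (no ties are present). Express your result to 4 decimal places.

-0.1429

Rank g: 3, 6, 4, 2, 5, 1
Rank h: 3, 4, 6, 2, 1, 5
d = rank(g) − rank(h): 0, 2, -2, 0, 4, -4; Σd² = 40
ρ = 1 − 6Σd² / [n(n²−1)] = 1 − 6×40 / (6×35) = 1 − 240/210 ≈ -0.1429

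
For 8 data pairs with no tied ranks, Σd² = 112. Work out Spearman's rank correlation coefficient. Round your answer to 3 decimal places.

ρ = 1 − 6Σd² / [n(n²−1)] = 1 − 6×112 / (8×63)
  = 1 − 672/504 = 1 − 1.3333 ≈ -0.333

-0.333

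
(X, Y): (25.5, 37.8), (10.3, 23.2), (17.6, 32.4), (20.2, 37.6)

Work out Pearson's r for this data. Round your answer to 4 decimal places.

n = 4, ΣX = 73.6, ΣY = 131, ΣX² = 1474.14, ΣY² = 4430.6, ΣXY = 2532.62
nΣXY − ΣXΣY = 10130.48 − 9641.6 = 488.88
nΣX² − (ΣX)² = 5896.56 − 5416.96 = 479.6; nΣY² − (ΣY)² = 17722.4 − 17161 = 561.4
r = 488.88 / √(479.6 × 561.4) = 488.88 / 518.8906 ≈ 0.9422

0.9422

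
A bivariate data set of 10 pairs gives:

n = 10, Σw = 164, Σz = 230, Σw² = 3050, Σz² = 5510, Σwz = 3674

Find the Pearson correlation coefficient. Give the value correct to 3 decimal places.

r = (nΣwz − ΣwΣz) / √[(nΣw² − (Σw)²)(nΣz² − (Σz)²)]
Numerator: 10×3674 − 164×230 = -980
Denominator: √[(30500 − 26896)(55100 − 52900)] = √[3604 × 2200] = 2815.8125
r = -980 / 2815.8125 ≈ -0.348

-0.348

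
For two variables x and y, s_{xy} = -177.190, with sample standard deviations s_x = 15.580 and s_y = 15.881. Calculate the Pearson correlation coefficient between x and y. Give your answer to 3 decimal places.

r = Cov(x,y) / (s_x · s_y) = -177.190 / (15.580 × 15.881)
  = -177.190 / 247.4260 ≈ -0.716

-0.716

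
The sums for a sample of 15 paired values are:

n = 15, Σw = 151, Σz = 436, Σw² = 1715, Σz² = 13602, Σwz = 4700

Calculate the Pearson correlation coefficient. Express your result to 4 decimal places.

r = (nΣwz − ΣwΣz) / √[(nΣw² − (Σw)²)(nΣz² − (Σz)²)]
Numerator: 15×4700 − 151×436 = 4664
Denominator: √[(25725 − 22801)(204030 − 190096)] = √[2924 × 13934] = 6383.0256
r = 4664 / 6383.0256 ≈ 0.7307

0.7307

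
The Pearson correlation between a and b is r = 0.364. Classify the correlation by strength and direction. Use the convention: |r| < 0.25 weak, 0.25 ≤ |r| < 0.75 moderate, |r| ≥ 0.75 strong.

moderate positive

r = 0.364 > 0 so the relationship is positive.
|r| = 0.364, which falls in the moderate range.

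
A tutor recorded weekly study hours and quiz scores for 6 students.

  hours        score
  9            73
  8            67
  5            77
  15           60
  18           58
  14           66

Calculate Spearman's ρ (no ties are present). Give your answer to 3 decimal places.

Rank hours: 3, 2, 1, 5, 6, 4
Rank score: 5, 4, 6, 2, 1, 3
d = rank(hours) − rank(score): -2, -2, -5, 3, 5, 1; Σd² = 68
ρ = 1 − 6Σd² / [n(n²−1)] = 1 − 6×68 / (6×35) = 1 − 408/210 ≈ -0.943

-0.943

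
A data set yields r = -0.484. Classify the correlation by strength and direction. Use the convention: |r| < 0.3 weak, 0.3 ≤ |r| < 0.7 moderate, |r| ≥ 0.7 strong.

r = -0.484 < 0 so the relationship is negative.
|r| = 0.484, which falls in the moderate range.

moderate negative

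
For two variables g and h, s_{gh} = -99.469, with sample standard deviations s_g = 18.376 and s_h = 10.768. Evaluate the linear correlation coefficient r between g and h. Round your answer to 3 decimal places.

r = Cov(g,h) / (s_g · s_h) = -99.469 / (18.376 × 10.768)
  = -99.469 / 197.8728 ≈ -0.503

-0.503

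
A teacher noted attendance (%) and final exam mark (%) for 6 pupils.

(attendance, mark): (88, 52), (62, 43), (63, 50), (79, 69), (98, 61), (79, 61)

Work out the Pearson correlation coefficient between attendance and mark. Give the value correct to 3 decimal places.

0.572

n = 6, Σx = 469, Σy = 336, Σx² = 37643, Σy² = 19256, Σxy = 26640
nΣxy − ΣxΣy = 159840 − 157584 = 2256
nΣx² − (Σx)² = 225858 − 219961 = 5897; nΣy² − (Σy)² = 115536 − 112896 = 2640
r = 2256 / √(5897 × 2640) = 2256 / 3945.6406 ≈ 0.572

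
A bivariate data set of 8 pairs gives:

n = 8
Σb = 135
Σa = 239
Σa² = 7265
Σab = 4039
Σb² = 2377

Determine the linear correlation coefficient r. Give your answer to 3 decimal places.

r = (nΣab − ΣaΣb) / √[(nΣa² − (Σa)²)(nΣb² − (Σb)²)]
Numerator: 8×4039 − 239×135 = 47
Denominator: √[(58120 − 57121)(19016 − 18225)] = √[999 × 791] = 888.9370
r = 47 / 888.9370 ≈ 0.053

0.053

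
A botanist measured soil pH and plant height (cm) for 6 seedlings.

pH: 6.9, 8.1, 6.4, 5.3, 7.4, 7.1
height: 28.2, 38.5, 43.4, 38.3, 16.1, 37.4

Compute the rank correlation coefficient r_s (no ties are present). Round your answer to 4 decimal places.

Rank pH: 3, 6, 2, 1, 5, 4
Rank height: 2, 5, 6, 4, 1, 3
d = rank(pH) − rank(height): 1, 1, -4, -3, 4, 1; Σd² = 44
ρ = 1 − 6Σd² / [n(n²−1)] = 1 − 6×44 / (6×35) = 1 − 264/210 ≈ -0.2571

-0.2571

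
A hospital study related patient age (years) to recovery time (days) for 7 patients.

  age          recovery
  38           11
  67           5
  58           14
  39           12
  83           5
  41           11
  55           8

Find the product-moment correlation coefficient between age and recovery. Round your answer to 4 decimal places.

n = 7, Σx = 381, Σy = 66, Σx² = 22413, Σy² = 696, Σxy = 3339
nΣxy − ΣxΣy = 23373 − 25146 = -1773
nΣx² − (Σx)² = 156891 − 145161 = 11730; nΣy² − (Σy)² = 4872 − 4356 = 516
r = -1773 / √(11730 × 516) = -1773 / 2460.2195 ≈ -0.7207

-0.7207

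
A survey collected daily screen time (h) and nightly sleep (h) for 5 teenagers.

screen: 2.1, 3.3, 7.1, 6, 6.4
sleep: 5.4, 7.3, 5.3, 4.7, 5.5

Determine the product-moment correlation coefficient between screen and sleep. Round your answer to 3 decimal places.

n = 5, Σx = 24.9, Σy = 28.2, Σx² = 142.67, Σy² = 162.88, Σxy = 136.46
nΣxy − ΣxΣy = 682.3 − 702.18 = -19.88
nΣx² − (Σx)² = 713.35 − 620.01 = 93.34; nΣy² − (Σy)² = 814.4 − 795.24 = 19.16
r = -19.88 / √(93.34 × 19.16) = -19.88 / 42.2894 ≈ -0.470

-0.470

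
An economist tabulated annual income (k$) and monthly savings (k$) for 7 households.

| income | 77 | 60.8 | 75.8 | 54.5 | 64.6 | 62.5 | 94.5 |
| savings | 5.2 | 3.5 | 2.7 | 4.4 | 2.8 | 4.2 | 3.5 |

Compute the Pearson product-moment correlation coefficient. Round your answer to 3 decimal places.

-0.111

n = 7, Σx = 489.7, Σy = 26.3, Σx² = 35351.19, Σy² = 103.67, Σxy = 1831.79
nΣxy − ΣxΣy = 12822.53 − 12879.11 = -56.58
nΣx² − (Σx)² = 247458.33 − 239806.09 = 7652.24; nΣy² − (Σy)² = 725.69 − 691.69 = 34
r = -56.58 / √(7652.24 × 34) = -56.58 / 510.0747 ≈ -0.111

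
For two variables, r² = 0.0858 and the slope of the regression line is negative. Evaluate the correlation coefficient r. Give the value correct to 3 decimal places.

-0.293

|r| = √0.0858 = 0.293
The association is negative, so r = −0.293.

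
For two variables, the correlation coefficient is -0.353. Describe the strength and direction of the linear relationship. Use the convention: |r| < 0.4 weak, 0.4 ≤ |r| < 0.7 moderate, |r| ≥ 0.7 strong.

r = -0.353 < 0 so the relationship is negative.
|r| = 0.353, which falls in the weak range.

weak negative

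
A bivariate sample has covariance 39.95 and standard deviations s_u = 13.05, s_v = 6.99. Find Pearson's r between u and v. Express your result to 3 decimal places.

0.438

r = Cov(u,v) / (s_u · s_v) = 39.95 / (13.05 × 6.99)
  = 39.95 / 91.2195 ≈ 0.438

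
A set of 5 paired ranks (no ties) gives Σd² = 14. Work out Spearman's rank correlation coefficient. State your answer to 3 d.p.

0.300

ρ = 1 − 6Σd² / [n(n²−1)] = 1 − 6×14 / (5×24)
  = 1 − 84/120 = 1 − 0.7000 ≈ 0.300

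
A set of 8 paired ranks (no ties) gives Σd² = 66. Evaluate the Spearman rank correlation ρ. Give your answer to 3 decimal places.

ρ = 1 − 6Σd² / [n(n²−1)] = 1 − 6×66 / (8×63)
  = 1 − 396/504 = 1 − 0.7857 ≈ 0.214

0.214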